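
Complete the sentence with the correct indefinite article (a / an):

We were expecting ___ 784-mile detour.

a

The indefinite article is chosen by the initial *sound* of the following word, not its spelling.
The number *784* is spoken "seven hundred …", beginning with /ˈsɛvən/ — a consonant sound.
So the article is *a*: We were expecting a 784-mile detour.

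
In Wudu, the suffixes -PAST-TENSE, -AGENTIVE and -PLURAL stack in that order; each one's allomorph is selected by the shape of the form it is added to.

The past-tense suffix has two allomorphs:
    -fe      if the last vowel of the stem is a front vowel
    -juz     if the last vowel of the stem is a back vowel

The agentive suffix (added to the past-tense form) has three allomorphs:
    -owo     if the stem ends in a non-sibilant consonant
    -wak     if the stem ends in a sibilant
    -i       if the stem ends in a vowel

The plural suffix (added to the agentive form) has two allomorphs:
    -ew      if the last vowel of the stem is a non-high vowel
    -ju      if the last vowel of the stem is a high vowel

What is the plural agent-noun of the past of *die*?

diefeiju

The last vowel of *die* is /e/, which is a front vowel, so the past-tense suffix is -fe, giving *diefe*.
The past-tense form *diefe* — final sound /e/ (a vowel) → -i → *diefei*.
Since the last vowel of the agentive form *diefei* is /i/ (a high vowel), it takes -ju, giving *diefeiju*.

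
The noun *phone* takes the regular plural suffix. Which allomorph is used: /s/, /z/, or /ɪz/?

/z/

The stem *phone* ends in a voiced non-sibilant sound.
The plural suffix surfaces as /ɪz/ after sibilants, /s/ after other voiceless consonants, and /z/ after other voiced sounds.
So the plural -s on *phone* is pronounced /z/.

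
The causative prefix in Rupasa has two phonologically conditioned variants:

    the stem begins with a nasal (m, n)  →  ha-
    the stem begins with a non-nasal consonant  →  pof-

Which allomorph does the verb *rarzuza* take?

*rarzuza*: first consonant = /r/, non-nasal → pof-.

pof-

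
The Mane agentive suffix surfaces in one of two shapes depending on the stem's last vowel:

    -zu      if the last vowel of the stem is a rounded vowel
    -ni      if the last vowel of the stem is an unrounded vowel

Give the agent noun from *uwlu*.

Since the last vowel of *uwlu* is /u/ (a rounded vowel), it takes -zu, giving *uwluzu*.

uwluzu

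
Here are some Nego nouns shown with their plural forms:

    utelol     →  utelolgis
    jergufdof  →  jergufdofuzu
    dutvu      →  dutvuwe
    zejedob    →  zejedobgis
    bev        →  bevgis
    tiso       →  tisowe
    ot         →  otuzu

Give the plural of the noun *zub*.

Looking at the final sound of each stem: -uzu when the stem ends in a voiceless consonant (*jergufdof*, *ot*); -gis when the stem ends in a voiced consonant (*utelol*, *zejedob*, *bev*); -we when the stem ends in a vowel (*dutvu*, *tiso*).
The final sound of *zub* is /b/, which is a voiced consonant, so the suffix is -gis, giving *zubgis*.

zubgis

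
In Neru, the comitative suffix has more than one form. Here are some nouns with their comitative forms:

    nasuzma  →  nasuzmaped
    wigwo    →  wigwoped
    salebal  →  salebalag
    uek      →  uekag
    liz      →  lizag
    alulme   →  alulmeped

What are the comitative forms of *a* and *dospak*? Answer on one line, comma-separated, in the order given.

The alternation tracks the final sound of the stem — -ag when the stem ends in a consonant (*salebal*, *uek*, *liz*); -ped when the stem ends in a vowel (*nasuzma*, *wigwo*, *alulme*).
*a* — final sound /a/ (a vowel) → -ped → *aped*.
The final sound of *dospak* is /k/, which is a consonant, so the suffix is -ag, giving *dospakag*.

aped, dospakag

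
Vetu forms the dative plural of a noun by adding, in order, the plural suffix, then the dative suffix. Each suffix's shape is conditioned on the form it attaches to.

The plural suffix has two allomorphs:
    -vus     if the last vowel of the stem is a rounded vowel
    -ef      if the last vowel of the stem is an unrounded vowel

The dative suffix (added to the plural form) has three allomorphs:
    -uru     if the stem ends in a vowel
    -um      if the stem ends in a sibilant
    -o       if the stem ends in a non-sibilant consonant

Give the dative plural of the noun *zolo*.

Since the last vowel of *zolo* is /o/ (a rounded vowel), it takes -vus, giving *zolovus*.
The plural form *zolovus* — final sound /s/ (a sibilant) → -um → *zolovusum*.

zolovusum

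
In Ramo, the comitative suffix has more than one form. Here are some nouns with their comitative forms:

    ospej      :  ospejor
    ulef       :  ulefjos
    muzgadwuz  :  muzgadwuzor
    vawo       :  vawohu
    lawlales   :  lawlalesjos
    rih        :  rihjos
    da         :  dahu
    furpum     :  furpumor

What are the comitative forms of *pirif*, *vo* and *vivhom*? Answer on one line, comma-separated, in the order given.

pirifjos, vohu, vivhomor

The pattern is voicing of the final sound: -jos when the stem ends in a voiceless consonant (*ulef*, *lawlales*, *rih*); -or when the stem ends in a voiced consonant (*ospej*, *muzgadwuz*, *furpum*); -hu when the stem ends in a vowel (*vawo*, *da*).
The final sound of *pirif* is /f/, which is a voiceless consonant, so the suffix is -jos, giving *pirifjos*.
Since the final sound of *vo* is /o/ (a vowel), it takes -hu, giving *vohu*.
*vivhom*: final sound = /m/, a voiced consonant → -or → *vivhomor*.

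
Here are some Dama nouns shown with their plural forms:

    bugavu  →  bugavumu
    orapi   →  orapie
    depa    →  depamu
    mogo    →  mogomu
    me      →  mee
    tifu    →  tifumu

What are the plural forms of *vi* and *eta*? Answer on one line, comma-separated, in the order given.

The suffix is conditioned by the last vowel: -e when the last vowel of the stem is a front vowel (*orapi*, *me*); -mu when the last vowel of the stem is a back vowel (*bugavu*, *depa*, *mogo*, *tifu*).
Since the last vowel of *vi* is /i/ (a front vowel), it takes -e, giving *vie*.
*eta*: last vowel = /a/, a back vowel → -mu → *etamu*.

vie, etamu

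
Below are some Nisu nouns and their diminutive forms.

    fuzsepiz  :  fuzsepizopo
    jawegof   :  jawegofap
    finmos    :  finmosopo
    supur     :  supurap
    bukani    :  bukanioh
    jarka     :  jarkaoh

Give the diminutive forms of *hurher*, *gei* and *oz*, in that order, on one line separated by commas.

hurherap, geioh, ozopo

Looking at the final sound of each stem: -opo when the stem ends in a sibilant (*fuzsepiz*, *finmos*); -ap when the stem ends in a non-sibilant consonant (*jawegof*, *supur*); -oh when the stem ends in a vowel (*bukani*, *jarka*).
The final sound of *hurher* is /r/, which is a non-sibilant consonant, so the suffix is -ap, giving *hurherap*.
*gei* — final sound /i/ (a vowel) → -oh → *geioh*.
*oz*: final sound = /z/, a sibilant → -opo → *ozopo*.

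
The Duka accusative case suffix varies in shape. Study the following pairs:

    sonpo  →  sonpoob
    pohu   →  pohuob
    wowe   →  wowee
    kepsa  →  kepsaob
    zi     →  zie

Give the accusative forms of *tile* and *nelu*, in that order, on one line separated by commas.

The alternation tracks the last vowel of the stem — -e when the last vowel of the stem is a front vowel (*wowe*, *zi*); -ob when the last vowel of the stem is a back vowel (*sonpo*, *pohu*, *kepsa*).
The last vowel of *tile* is /e/, which is a front vowel, so the suffix is -e, giving *tilee*.
*nelu*: last vowel = /u/, a back vowel → -ob → *neluob*.

tilee, neluob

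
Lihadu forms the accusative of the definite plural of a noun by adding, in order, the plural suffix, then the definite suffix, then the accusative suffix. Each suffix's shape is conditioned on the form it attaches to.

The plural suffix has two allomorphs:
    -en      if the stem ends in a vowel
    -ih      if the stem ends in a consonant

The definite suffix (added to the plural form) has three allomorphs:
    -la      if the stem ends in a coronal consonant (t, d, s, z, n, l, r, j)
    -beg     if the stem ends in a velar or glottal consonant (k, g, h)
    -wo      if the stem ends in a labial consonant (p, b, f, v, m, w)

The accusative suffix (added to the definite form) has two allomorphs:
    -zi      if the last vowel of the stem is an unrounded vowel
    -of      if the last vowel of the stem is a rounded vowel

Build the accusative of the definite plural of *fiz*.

Since the final sound of *fiz* is /z/ (a consonant), it takes -ih, giving *fizih*.
The plural form *fizih*: final consonant = /h/, velar/glottal → -beg → *fizihbeg*.
The definite form *fizihbeg* — last vowel /e/ (an unrounded vowel) → -zi → *fizihbegzi*.

fizihbegzi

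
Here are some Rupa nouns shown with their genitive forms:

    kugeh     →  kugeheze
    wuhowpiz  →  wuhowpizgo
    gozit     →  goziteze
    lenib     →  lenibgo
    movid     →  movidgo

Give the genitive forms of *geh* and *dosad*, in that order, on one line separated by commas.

geheze, dosadgo

The suffix is conditioned by the final consonant: -eze when the stem ends in a voiceless consonant (*kugeh*, *gozit*); -go when the stem ends in a voiced consonant (*wuhowpiz*, *lenib*, *movid*).
*geh*: final consonant = /h/, voiceless → -eze → *geheze*.
*dosad*: final consonant = /d/, voiced → -go → *dosadgo*.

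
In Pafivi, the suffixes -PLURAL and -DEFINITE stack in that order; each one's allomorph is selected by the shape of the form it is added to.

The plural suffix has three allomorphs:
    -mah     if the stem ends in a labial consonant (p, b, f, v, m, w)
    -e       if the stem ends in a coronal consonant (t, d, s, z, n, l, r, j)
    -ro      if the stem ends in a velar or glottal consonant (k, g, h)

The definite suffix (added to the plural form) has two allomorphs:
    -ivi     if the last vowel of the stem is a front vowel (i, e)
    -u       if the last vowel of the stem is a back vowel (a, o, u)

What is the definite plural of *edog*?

edogrou

*edog*: final consonant = /g/, velar/glottal → -ro → *edogro*.
The plural form *edogro* — last vowel /o/ (a back vowel) → -u → *edogrou*.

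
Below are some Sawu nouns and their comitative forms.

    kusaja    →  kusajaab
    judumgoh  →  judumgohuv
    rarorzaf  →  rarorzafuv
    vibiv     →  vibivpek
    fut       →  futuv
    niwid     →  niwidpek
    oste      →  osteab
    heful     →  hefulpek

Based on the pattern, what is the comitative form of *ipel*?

Looking at the final sound of each stem: -uv when the stem ends in a voiceless consonant (*judumgoh*, *rarorzaf*, *fut*); -pek when the stem ends in a voiced consonant (*vibiv*, *niwid*, *heful*); -ab when the stem ends in a vowel (*kusaja*, *oste*).
*ipel*: final sound = /l/, a voiced consonant → -pek → *ipelpek*.

ipelpek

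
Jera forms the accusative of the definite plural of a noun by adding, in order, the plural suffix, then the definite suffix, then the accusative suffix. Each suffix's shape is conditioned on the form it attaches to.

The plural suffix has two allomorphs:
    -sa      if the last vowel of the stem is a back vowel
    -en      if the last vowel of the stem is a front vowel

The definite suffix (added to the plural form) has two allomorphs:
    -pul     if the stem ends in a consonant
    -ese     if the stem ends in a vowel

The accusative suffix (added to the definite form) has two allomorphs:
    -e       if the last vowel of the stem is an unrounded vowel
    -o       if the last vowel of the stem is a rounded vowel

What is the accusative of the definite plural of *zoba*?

zobasaesee

*zoba* — last vowel /a/ (a back vowel) → -sa → *zobasa*.
The plural form *zobasa*: final sound = /a/, a vowel → -ese → *zobasaese*.
The definite form *zobasaese*: last vowel = /e/, an unrounded vowel → -e → *zobasaesee*.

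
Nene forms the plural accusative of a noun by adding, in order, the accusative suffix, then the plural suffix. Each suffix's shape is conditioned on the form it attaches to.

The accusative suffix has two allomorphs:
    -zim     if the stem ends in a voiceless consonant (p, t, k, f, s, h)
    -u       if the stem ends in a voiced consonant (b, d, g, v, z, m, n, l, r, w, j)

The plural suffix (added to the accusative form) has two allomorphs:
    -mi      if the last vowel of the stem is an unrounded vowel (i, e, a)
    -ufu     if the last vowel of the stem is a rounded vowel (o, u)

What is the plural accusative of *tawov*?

tawovuufu

*tawov*: final consonant = /v/, voiced → -u → *tawovu*.
The accusative form *tawovu*: last vowel = /u/, a rounded vowel → -ufu → *tawovuufu*.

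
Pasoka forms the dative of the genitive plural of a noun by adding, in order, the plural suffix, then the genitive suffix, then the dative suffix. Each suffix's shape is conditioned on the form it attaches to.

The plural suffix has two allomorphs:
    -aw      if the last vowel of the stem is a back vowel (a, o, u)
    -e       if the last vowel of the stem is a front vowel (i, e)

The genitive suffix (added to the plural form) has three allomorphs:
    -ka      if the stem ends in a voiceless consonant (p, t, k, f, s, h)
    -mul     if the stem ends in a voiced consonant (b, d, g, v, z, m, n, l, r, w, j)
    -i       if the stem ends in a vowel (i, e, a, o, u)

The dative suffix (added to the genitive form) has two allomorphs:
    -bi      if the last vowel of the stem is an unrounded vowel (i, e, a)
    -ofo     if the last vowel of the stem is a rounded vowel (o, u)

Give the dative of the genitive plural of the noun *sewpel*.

*sewpel* — last vowel /e/ (a front vowel) → -e → *sewpele*.
Since the final sound of the plural form *sewpele* is /e/ (a vowel), it takes -i, giving *sewpelei*.
The genitive form *sewpelei* — last vowel /i/ (an unrounded vowel) → -bi → *sewpeleibi*.

sewpeleibi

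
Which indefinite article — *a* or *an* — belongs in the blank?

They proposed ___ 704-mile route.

a

The indefinite article is chosen by the initial *sound* of the following word, not its spelling.
The number *704* is spoken "seven hundred …", beginning with /ˈsɛvən/ — a consonant sound.
So the article is *a*: They proposed a 704-mile route.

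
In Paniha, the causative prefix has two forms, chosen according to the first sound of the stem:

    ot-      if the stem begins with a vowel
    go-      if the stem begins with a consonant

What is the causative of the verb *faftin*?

gofaftin

*faftin*: first sound = /f/, a consonant → go- → *gofaftin*.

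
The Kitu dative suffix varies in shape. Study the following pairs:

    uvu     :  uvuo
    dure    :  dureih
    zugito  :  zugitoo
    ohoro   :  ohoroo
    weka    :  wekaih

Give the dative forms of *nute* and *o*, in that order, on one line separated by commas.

nuteih, oo

The pattern is rounding harmony: -o when the last vowel of the stem is a rounded vowel (*uvu*, *zugito*, *ohoro*); -ih when the last vowel of the stem is an unrounded vowel (*dure*, *weka*).
*nute*: last vowel = /e/, an unrounded vowel → -ih → *nuteih*.
*o* — last vowel /o/ (a rounded vowel) → -o → *oo*.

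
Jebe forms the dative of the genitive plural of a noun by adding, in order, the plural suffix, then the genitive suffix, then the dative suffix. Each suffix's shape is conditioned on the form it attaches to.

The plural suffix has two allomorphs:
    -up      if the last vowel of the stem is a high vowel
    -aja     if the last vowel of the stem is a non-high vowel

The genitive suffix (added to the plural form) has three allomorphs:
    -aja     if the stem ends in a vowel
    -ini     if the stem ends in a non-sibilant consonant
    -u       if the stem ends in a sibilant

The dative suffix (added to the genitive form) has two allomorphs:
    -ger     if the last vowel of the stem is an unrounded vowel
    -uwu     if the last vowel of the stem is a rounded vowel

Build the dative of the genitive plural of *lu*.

*lu* — last vowel /u/ (a high vowel) → -up → *luup*.
The final sound of the plural form *luup* is /p/, which is a non-sibilant consonant, so the genitive suffix is -ini, giving *luupini*.
The genitive form *luupini* — last vowel /i/ (an unrounded vowel) → -ger → *luupiniger*.

luupiniger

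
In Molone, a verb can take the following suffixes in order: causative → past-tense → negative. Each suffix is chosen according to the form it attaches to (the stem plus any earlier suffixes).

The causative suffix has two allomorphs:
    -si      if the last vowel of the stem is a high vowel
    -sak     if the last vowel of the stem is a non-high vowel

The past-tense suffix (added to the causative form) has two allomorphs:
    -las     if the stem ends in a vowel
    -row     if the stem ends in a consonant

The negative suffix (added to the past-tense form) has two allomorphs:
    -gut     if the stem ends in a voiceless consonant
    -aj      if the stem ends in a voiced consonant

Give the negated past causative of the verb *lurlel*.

lurlelsakrowaj

The last vowel of *lurlel* is /e/, which is a non-high vowel, so the causative suffix is -sak, giving *lurlelsak*.
The final sound of the causative form *lurlelsak* is /k/, which is a consonant, so the past-tense suffix is -row, giving *lurlelsakrow*.
The final consonant of the past-tense form *lurlelsakrow* is /w/, which is voiced, so the negative suffix is -aj, giving *lurlelsakrowaj*.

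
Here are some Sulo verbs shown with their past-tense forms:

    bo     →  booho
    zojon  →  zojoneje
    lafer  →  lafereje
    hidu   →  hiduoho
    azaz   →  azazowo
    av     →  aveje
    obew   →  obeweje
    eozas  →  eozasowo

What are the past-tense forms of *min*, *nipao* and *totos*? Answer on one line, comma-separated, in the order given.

The suffix is conditioned by the final sound: -owo when the stem ends in a sibilant (*azaz*, *eozas*); -eje when the stem ends in a non-sibilant consonant (*zojon*, *lafer*, *av*, *obew*); -oho when the stem ends in a vowel (*bo*, *hidu*).
Since the final sound of *min* is /n/ (a non-sibilant consonant), it takes -eje, giving *mineje*.
*nipao* — final sound /o/ (a vowel) → -oho → *nipaooho*.
Since the final sound of *totos* is /s/ (a sibilant), it takes -owo, giving *totosowo*.

mineje, nipaooho, totosowo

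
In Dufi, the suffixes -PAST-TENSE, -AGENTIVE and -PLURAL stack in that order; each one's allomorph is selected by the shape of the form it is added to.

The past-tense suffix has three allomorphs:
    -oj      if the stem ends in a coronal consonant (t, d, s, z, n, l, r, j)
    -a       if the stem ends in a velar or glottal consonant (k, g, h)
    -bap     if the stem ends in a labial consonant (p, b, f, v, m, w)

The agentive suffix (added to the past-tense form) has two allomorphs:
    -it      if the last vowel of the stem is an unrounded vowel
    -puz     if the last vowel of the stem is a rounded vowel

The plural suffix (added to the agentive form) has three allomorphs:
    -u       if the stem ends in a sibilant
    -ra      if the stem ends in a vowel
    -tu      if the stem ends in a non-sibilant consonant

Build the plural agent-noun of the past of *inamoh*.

inamohaittu

The final consonant of *inamoh* is /h/, which is velar/glottal, so the past-tense suffix is -a, giving *inamoha*.
The past-tense form *inamoha*: last vowel = /a/, an unrounded vowel → -it → *inamohait*.
The final sound of the agentive form *inamohait* is /t/, which is a non-sibilant consonant, so the plural suffix is -tu, giving *inamohaittu*.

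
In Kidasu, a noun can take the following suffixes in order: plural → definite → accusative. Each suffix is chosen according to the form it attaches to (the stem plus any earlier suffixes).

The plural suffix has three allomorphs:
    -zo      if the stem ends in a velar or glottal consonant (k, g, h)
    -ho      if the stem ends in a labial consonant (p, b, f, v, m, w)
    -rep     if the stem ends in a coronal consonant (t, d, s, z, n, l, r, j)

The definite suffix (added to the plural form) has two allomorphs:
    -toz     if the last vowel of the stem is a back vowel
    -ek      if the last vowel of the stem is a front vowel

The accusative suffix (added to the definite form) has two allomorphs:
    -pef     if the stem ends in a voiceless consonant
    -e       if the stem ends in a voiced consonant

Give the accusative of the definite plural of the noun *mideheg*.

midehegzotoze

*mideheg*: final consonant = /g/, velar/glottal → -zo → *midehegzo*.
The plural form *midehegzo* — last vowel /o/ (a back vowel) → -toz → *midehegzotoz*.
Since the final consonant of the definite form *midehegzotoz* is /z/ (voiced), it takes -e, giving *midehegzotoze*.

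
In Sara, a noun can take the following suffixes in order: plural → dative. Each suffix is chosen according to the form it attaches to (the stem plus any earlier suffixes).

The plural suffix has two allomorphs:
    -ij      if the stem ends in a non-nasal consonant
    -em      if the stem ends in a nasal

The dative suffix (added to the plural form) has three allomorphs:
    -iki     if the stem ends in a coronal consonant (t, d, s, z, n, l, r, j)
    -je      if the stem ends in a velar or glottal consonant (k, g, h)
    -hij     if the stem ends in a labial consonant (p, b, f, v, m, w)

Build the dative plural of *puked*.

Since the final consonant of *puked* is /d/ (non-nasal), it takes -ij, giving *pukedij*.
The final consonant of the plural form *pukedij* is /j/, which is coronal, so the dative suffix is -iki, giving *pukedijiki*.

pukedijiki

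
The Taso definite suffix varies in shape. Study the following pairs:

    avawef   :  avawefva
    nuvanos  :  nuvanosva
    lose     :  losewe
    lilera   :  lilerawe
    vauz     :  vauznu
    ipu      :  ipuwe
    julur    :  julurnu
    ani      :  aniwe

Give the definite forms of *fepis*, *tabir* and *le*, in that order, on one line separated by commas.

The suffix is conditioned by the final sound: -va when the stem ends in a voiceless consonant (*avawef*, *nuvanos*); -nu when the stem ends in a voiced consonant (*vauz*, *julur*); -we when the stem ends in a vowel (*lose*, *lilera*, *ipu*, *ani*).
*fepis* — final sound /s/ (a voiceless consonant) → -va → *fepisva*.
*tabir*: final sound = /r/, a voiced consonant → -nu → *tabirnu*.
*le* — final sound /e/ (a vowel) → -we → *lewe*.

fepisva, tabirnu, lewe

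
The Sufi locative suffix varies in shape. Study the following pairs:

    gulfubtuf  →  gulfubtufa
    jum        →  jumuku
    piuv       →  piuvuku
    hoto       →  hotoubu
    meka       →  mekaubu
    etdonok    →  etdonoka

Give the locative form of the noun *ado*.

Looking at the final sound of each stem: -a when the stem ends in a voiceless consonant (*gulfubtuf*, *etdonok*); -uku when the stem ends in a voiced consonant (*jum*, *piuv*); -ubu when the stem ends in a vowel (*hoto*, *meka*).
*ado* — final sound /o/ (a vowel) → -ubu → *adoubu*.

adoubu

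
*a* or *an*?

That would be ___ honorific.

an

The indefinite article is chosen by the initial *sound* of the following word, not its spelling.
*honorific* begins with the sound /ɒ/ (silent h) — a vowel sound.
So the article is *an*: That would be an honorific.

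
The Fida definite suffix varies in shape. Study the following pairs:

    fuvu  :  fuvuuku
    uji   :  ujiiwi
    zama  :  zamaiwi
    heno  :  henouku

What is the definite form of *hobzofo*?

The pattern is rounding harmony: -uku when the last vowel of the stem is a rounded vowel (*fuvu*, *heno*); -iwi when the last vowel of the stem is an unrounded vowel (*uji*, *zama*).
*hobzofo* — last vowel /o/ (a rounded vowel) → -uku → *hobzofouku*.

hobzofouku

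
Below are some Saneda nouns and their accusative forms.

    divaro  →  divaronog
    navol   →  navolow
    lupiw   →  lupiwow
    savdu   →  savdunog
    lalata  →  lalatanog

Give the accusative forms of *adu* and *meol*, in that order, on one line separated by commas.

The suffix is conditioned by the final sound: -ow when the stem ends in a consonant (*navol*, *lupiw*); -nog when the stem ends in a vowel (*divaro*, *savdu*, *lalata*).
*adu*: final sound = /u/, a vowel → -nog → *adunog*.
The final sound of *meol* is /l/, which is a consonant, so the suffix is -ow, giving *meolow*.

adunog, meolow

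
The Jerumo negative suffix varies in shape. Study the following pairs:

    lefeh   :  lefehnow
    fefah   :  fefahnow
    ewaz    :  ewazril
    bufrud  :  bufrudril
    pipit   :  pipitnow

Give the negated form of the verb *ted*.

tedril

The alternation tracks the final consonant of the stem — -now when the stem ends in a voiceless consonant (*lefeh*, *fefah*, *pipit*); -ril when the stem ends in a voiced consonant (*ewaz*, *bufrud*).
*ted* — final consonant /d/ (voiced) → -ril → *tedril*.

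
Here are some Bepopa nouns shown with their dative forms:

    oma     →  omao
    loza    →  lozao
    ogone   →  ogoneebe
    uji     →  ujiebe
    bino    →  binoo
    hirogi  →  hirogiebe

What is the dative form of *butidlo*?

The suffix is conditioned by the last vowel: -ebe when the last vowel of the stem is a front vowel (*ogone*, *uji*, *hirogi*); -o when the last vowel of the stem is a back vowel (*oma*, *loza*, *bino*).
*butidlo*: last vowel = /o/, a back vowel → -o → *butidloo*.

butidloo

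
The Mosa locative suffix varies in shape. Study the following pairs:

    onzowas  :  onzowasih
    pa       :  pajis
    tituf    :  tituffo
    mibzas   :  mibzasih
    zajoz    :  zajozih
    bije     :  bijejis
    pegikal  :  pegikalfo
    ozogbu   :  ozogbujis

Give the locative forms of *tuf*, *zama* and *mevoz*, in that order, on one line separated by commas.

tuffo, zamajis, mevozih

The pattern is sibilance of the final sound: -ih when the stem ends in a sibilant (*onzowas*, *mibzas*, *zajoz*); -fo when the stem ends in a non-sibilant consonant (*tituf*, *pegikal*); -jis when the stem ends in a vowel (*pa*, *bije*, *ozogbu*).
The final sound of *tuf* is /f/, which is a non-sibilant consonant, so the suffix is -fo, giving *tuffo*.
The final sound of *zama* is /a/, which is a vowel, so the suffix is -jis, giving *zamajis*.
Since the final sound of *mevoz* is /z/ (a sibilant), it takes -ih, giving *mevozih*.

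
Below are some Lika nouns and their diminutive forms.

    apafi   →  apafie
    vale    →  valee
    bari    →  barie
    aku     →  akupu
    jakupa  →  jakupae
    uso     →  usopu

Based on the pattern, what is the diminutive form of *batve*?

batvee

Looking at the last vowel of each stem: -pu when the last vowel of the stem is a rounded vowel (*aku*, *uso*); -e when the last vowel of the stem is an unrounded vowel (*apafi*, *vale*, *bari*, *jakupa*).
*batve* — last vowel /e/ (an unrounded vowel) → -e → *batvee*.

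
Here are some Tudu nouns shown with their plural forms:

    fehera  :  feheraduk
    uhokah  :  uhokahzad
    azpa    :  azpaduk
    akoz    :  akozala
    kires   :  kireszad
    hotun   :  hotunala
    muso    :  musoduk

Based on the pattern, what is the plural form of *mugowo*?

mugowoduk

The suffix is conditioned by the final sound: -zad when the stem ends in a voiceless consonant (*uhokah*, *kires*); -ala when the stem ends in a voiced consonant (*akoz*, *hotun*); -duk when the stem ends in a vowel (*fehera*, *azpa*, *muso*).
*mugowo* — final sound /o/ (a vowel) → -duk → *mugowoduk*.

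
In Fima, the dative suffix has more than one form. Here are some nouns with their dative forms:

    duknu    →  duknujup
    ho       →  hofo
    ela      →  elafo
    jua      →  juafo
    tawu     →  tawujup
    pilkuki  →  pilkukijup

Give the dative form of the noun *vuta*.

vutafo

The pattern is height harmony: -jup when the last vowel of the stem is a high vowel (*duknu*, *tawu*, *pilkuki*); -fo when the last vowel of the stem is a non-high vowel (*ho*, *ela*, *jua*).
*vuta*: last vowel = /a/, a non-high vowel → -fo → *vutafo*.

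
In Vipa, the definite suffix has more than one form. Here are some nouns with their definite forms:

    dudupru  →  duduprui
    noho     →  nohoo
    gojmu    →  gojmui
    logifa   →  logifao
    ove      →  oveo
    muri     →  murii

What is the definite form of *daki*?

The suffix is conditioned by the last vowel: -i when the last vowel of the stem is a high vowel (*dudupru*, *gojmu*, *muri*); -o when the last vowel of the stem is a non-high vowel (*noho*, *logifa*, *ove*).
*daki* — last vowel /i/ (a high vowel) → -i → *dakii*.

dakii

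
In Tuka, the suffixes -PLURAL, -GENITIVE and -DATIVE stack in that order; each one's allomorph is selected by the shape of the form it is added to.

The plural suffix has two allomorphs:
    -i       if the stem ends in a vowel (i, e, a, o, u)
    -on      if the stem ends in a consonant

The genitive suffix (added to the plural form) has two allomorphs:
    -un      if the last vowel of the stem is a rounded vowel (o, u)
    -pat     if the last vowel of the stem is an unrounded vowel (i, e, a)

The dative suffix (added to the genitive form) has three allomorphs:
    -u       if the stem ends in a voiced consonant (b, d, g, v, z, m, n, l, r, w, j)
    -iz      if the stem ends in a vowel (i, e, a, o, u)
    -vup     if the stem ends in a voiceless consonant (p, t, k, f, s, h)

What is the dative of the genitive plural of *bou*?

bouipatvup

The final sound of *bou* is /u/, which is a vowel, so the plural suffix is -i, giving *boui*.
The last vowel of the plural form *boui* is /i/, which is an unrounded vowel, so the genitive suffix is -pat, giving *bouipat*.
The final sound of the genitive form *bouipat* is /t/, which is a voiceless consonant, so the dative suffix is -vup, giving *bouipatvup*.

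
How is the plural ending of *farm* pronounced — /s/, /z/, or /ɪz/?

The stem *farm* ends in a voiced non-sibilant sound.
The plural suffix surfaces as /ɪz/ after sibilants, /s/ after other voiceless consonants, and /z/ after other voiced sounds.
So the plural -s on *farm* is pronounced /z/.

/z/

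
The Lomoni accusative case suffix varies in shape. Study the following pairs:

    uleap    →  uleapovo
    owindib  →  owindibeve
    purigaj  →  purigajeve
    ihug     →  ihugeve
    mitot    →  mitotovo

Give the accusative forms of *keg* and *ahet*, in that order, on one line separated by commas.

kegeve, ahetovo

The alternation tracks the final consonant of the stem — -ovo when the stem ends in a voiceless consonant (*uleap*, *mitot*); -eve when the stem ends in a voiced consonant (*owindib*, *purigaj*, *ihug*).
The final consonant of *keg* is /g/, which is voiced, so the suffix is -eve, giving *kegeve*.
Since the final consonant of *ahet* is /t/ (voiceless), it takes -ovo, giving *ahetovo*.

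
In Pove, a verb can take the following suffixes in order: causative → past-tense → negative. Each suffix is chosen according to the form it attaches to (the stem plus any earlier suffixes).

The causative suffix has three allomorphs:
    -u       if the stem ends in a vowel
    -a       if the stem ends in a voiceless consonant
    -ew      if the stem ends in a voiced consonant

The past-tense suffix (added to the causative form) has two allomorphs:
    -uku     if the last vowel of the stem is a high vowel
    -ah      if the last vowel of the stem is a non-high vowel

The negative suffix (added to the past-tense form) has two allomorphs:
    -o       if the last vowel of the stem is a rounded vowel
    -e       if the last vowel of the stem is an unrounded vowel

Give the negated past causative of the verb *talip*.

talipaahe

*talip* — final sound /p/ (a voiceless consonant) → -a → *talipa*.
The causative form *talipa* — last vowel /a/ (a non-high vowel) → -ah → *talipaah*.
The last vowel of the past-tense form *talipaah* is /a/, which is an unrounded vowel, so the negative suffix is -e, giving *talipaahe*.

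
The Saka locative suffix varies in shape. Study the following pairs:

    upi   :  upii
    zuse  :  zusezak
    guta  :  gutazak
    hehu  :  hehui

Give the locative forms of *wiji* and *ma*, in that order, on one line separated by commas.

The suffix is conditioned by the last vowel: -i when the last vowel of the stem is a high vowel (*upi*, *hehu*); -zak when the last vowel of the stem is a non-high vowel (*zuse*, *guta*).
Since the last vowel of *wiji* is /i/ (a high vowel), it takes -i, giving *wijii*.
Since the last vowel of *ma* is /a/ (a non-high vowel), it takes -zak, giving *mazak*.

wijii, mazak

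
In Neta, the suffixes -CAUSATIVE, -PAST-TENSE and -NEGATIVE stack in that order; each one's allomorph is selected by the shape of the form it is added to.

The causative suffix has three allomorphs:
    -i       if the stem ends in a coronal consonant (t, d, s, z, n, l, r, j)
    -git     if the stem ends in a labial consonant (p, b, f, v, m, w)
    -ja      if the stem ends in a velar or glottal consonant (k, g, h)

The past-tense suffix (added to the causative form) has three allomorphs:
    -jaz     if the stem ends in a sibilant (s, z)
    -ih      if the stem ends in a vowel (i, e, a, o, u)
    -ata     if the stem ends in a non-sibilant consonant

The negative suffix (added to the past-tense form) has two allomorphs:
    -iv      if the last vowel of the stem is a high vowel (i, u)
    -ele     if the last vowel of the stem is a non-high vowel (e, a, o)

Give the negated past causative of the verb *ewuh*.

ewuhjaihiv

*ewuh* — final consonant /h/ (velar/glottal) → -ja → *ewuhja*.
Since the final sound of the causative form *ewuhja* is /a/ (a vowel), it takes -ih, giving *ewuhjaih*.
Since the last vowel of the past-tense form *ewuhjaih* is /i/ (a high vowel), it takes -iv, giving *ewuhjaihiv*.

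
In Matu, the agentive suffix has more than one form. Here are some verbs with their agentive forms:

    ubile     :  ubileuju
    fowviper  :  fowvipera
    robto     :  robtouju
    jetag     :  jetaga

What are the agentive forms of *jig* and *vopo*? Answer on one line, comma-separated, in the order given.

Looking at the final sound of each stem: -a when the stem ends in a consonant (*fowviper*, *jetag*); -uju when the stem ends in a vowel (*ubile*, *robto*).
*jig*: final sound = /g/, a consonant → -a → *jiga*.
The final sound of *vopo* is /o/, which is a vowel, so the suffix is -uju, giving *vopouju*.

jiga, vopouju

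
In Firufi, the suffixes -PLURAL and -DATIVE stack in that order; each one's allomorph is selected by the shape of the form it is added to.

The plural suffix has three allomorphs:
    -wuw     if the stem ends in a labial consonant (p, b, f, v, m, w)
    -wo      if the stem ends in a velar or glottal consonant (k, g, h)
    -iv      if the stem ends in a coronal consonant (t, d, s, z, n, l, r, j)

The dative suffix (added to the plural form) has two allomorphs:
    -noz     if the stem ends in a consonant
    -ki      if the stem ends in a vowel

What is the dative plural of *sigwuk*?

sigwukwoki

Since the final consonant of *sigwuk* is /k/ (velar/glottal), it takes -wo, giving *sigwukwo*.
The final sound of the plural form *sigwukwo* is /o/, which is a vowel, so the dative suffix is -ki, giving *sigwukwoki*.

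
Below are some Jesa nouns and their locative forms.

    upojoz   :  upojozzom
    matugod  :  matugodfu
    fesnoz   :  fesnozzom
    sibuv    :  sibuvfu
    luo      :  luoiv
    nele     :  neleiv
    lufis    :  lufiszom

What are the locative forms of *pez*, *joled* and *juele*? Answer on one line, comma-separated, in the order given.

The pattern is sibilance of the final sound: -zom when the stem ends in a sibilant (*upojoz*, *fesnoz*, *lufis*); -fu when the stem ends in a non-sibilant consonant (*matugod*, *sibuv*); -iv when the stem ends in a vowel (*luo*, *nele*).
Since the final sound of *pez* is /z/ (a sibilant), it takes -zom, giving *pezzom*.
*joled* — final sound /d/ (a non-sibilant consonant) → -fu → *joledfu*.
Since the final sound of *juele* is /e/ (a vowel), it takes -iv, giving *jueleiv*.

pezzom, joledfu, jueleiv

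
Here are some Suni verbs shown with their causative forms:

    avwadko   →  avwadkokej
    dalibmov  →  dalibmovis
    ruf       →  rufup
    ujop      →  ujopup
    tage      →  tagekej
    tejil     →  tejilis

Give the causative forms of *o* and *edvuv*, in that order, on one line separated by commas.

okej, edvuvis

The suffix is conditioned by the final sound: -up when the stem ends in a voiceless consonant (*ruf*, *ujop*); -is when the stem ends in a voiced consonant (*dalibmov*, *tejil*); -kej when the stem ends in a vowel (*avwadko*, *tage*).
Since the final sound of *o* is /o/ (a vowel), it takes -kej, giving *okej*.
Since the final sound of *edvuv* is /v/ (a voiced consonant), it takes -is, giving *edvuvis*.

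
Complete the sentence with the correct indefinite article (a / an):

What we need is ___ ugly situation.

The indefinite article is chosen by the initial *sound* of the following word, not its spelling.
*ugly* begins with the sound /ʌ/ (u pronounced /ʌ/) — a vowel sound.
So the article is *an*: What we need is an ugly situation.

an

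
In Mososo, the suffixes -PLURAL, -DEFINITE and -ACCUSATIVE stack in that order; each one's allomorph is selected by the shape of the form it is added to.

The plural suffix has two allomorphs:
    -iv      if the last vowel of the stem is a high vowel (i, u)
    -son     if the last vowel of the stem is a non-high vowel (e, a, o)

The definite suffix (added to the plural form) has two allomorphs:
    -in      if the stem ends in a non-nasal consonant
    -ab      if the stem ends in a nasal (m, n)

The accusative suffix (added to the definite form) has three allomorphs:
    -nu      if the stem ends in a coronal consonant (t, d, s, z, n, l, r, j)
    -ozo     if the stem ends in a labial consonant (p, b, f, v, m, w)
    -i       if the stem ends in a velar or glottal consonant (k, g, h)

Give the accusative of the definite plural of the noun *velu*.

veluivinnu

*velu* — last vowel /u/ (a high vowel) → -iv → *veluiv*.
The plural form *veluiv* — final consonant /v/ (non-nasal) → -in → *veluivin*.
The final consonant of the definite form *veluivin* is /n/, which is coronal, so the accusative suffix is -nu, giving *veluivinnu*.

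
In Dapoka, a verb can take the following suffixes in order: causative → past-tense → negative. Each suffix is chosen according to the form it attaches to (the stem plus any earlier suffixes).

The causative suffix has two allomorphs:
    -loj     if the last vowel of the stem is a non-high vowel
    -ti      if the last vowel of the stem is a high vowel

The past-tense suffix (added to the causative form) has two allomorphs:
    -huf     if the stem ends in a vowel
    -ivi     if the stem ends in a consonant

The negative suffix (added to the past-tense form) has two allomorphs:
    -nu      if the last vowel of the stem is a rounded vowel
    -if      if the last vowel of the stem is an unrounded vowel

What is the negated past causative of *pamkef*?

*pamkef* — last vowel /e/ (a non-high vowel) → -loj → *pamkefloj*.
The causative form *pamkefloj*: final sound = /j/, a consonant → -ivi → *pamkeflojivi*.
The past-tense form *pamkeflojivi* — last vowel /i/ (an unrounded vowel) → -if → *pamkeflojiviif*.

pamkeflojiviif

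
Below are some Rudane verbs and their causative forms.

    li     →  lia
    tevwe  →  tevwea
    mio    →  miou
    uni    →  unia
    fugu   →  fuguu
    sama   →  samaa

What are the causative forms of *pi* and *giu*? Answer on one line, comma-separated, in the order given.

Looking at the last vowel of each stem: -u when the last vowel of the stem is a rounded vowel (*mio*, *fugu*); -a when the last vowel of the stem is an unrounded vowel (*li*, *tevwe*, *uni*, *sama*).
*pi* — last vowel /i/ (an unrounded vowel) → -a → *pia*.
The last vowel of *giu* is /u/, which is a rounded vowel, so the suffix is -u, giving *giuu*.

pia, giuu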